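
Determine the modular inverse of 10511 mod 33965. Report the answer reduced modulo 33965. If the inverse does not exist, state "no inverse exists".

12276

Extended Euclidean algorithm:
33965 = 3*10511 + 2432
10511 = 4*2432 + 783
2432 = 3*783 + 83
783 = 9*83 + 36
83 = 2*36 + 11
36 = 3*11 + 3
11 = 3*3 + 2
3 = 1*2 + 1
2 = 2*1 + 0
gcd = 1, so the inverse exists. Back-substitute:
1 = 3 − 2
1 = −11 + 4·3
1 = 4·36 − 13·11
1 = −13·83 + 30·36
1 = 30·783 − 283·83
1 = −283·2432 + 879·783
1 = 879·10511 − 3799·2432
1 = −3799·33965 + 12276·10511
So 10511·12276 ≡ 1 (mod 33965).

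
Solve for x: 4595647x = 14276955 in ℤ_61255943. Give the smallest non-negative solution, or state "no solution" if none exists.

1596872

First find gcd(4595647, 61255943):
61255943 = 13·4595647 + 1512532
4595647 = 3·1512532 + 58051
1512532 = 26·58051 + 3206
58051 = 18·3206 + 343
3206 = 9·343 + 119
343 = 2·119 + 105
119 = 1·105 + 14
105 = 7·14 + 7
14 = 2·7 + 0
gcd = 7 and 7 | 14276955, so solutions exist. Divide through by 7: 656521x ≡ 2039565 (mod 8750849).
Now find 656521⁻¹ mod 8750849:
8750849 = 13×656521 + 216076
656521 = 3×216076 + 8293
216076 = 26×8293 + 458
8293 = 18×458 + 49
458 = 9×49 + 17
49 = 2×17 + 15
17 = 1×15 + 2
15 = 7×2 + 1
2 = 2×1 + 0
Back-substitute:
1 = 15 − 7·2
1 = −7·17 + 8·15
1 = 8·49 − 23·17
1 = −23·458 + 215·49
1 = 215·8293 − 3893·458
1 = −3893·216076 + 101433·8293
1 = 101433·656521 − 308192·216076
1 = −308192·8750849 + 4107929·656521
So 656521⁻¹ ≡ 4107929 (mod 8750849).
Then x ≡ 4107929·2039565 ≡ 1596872 (mod 8750849); the smallest non-negative solution is x = 1596872.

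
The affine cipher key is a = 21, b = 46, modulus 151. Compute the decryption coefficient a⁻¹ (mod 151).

gcd(151, 21) by repeated division:
151 = 7×21 + 4
21 = 5×4 + 1
4 = 4×1 + 0
Since gcd(21, 151) = 1, back-substitute to write 1 as a combination:
1 = 21 − 5·4
1 = −5·151 + 36·21
So 21·36 ≡ 1 (mod 151).

36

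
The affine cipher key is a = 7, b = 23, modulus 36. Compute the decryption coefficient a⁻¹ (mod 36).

Run Euclid on (36, 7):
36 = 5×7 + 1
7 = 7×1 + 0
The gcd is 1. Working backward:
1 = 36 − 5·7
Hence 7⁻¹ ≡ -5 ≡ 31 (mod 36).

31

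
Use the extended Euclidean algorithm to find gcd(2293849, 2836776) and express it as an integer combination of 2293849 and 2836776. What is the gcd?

1

Euclidean algorithm:
2836776 = 1*2293849 + 542927
2293849 = 4*542927 + 122141
542927 = 4*122141 + 54363
122141 = 2*54363 + 13415
54363 = 4*13415 + 703
13415 = 19*703 + 58
703 = 12*58 + 7
58 = 8*7 + 2
7 = 3*2 + 1
2 = 2*1 + 0
gcd(2293849, 2836776) = 1.
Working backward:
1 = 7 − 3·2
1 = −3·58 + 25·7
1 = 25·703 − 303·58
1 = −303·13415 + 5782·703
1 = 5782·54363 − 23431·13415
1 = −23431·122141 + 52644·54363
1 = 52644·542927 − 234007·122141
1 = −234007·2293849 + 988672·542927
1 = 988672·2836776 − 1222679·2293849
So 1 = (988672)·2836776 + (-1222679)·2293849.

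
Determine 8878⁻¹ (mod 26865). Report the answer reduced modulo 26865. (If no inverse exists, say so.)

gcd(26865, 8878) by repeated division:
26865 = 3*8878 + 231
8878 = 38*231 + 100
231 = 2*100 + 31
100 = 3*31 + 7
31 = 4*7 + 3
7 = 2*3 + 1
3 = 3*1 + 0
gcd = 1, so the inverse exists. Back-substitute:
1 = 7 − 2·3
1 = −2·31 + 9·7
1 = 9·100 − 29·31
1 = −29·231 + 67·100
1 = 67·8878 − 2575·231
1 = −2575·26865 + 7792·8878
So 8878·7792 ≡ 1 (mod 26865).

7792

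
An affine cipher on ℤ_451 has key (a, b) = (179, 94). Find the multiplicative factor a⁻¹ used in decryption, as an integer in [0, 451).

gcd(451, 179) by repeated division:
451 = 2·179 + 93
179 = 1·93 + 86
93 = 1·86 + 7
86 = 12·7 + 2
7 = 3·2 + 1
2 = 2·1 + 0
gcd = 1, so the inverse exists. Back-substitute:
1 = 7 − 3·2
1 = −3·86 + 37·7
1 = 37·93 − 40·86
1 = −40·179 + 77·93
1 = 77·451 − 194·179
Hence 179⁻¹ ≡ -194 ≡ 257 (mod 451).

257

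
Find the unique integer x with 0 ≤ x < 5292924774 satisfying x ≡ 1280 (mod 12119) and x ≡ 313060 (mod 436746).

2913408880

Write x = 1280 + 12119·k. Then 12119·k ≡ 313060 − 1280 ≡ 311780 (mod 436746).
Need 12119⁻¹ mod 436746. Extended Euclid on (436746, 12119):
436746 = 36*12119 + 462
12119 = 26*462 + 107
462 = 4*107 + 34
107 = 3*34 + 5
34 = 6*5 + 4
5 = 1*4 + 1
4 = 4*1 + 0
Back-substitute:
1 = 5 − 4
1 = −34 + 7·5
1 = 7·107 − 22·34
1 = −22·462 + 95·107
1 = 95·12119 − 2492·462
1 = −2492·436746 + 89807·12119
12119⁻¹ ≡ 89807 (mod 436746), so k ≡ 89807·311780 ≡ 240400 (mod 436746).
x = 1280 + 12119·240400 = 2913408880.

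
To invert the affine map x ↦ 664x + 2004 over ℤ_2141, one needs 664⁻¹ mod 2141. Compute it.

1480

Apply the Euclidean algorithm to 2141 and 664:
2141 = 3×664 + 149
664 = 4×149 + 68
149 = 2×68 + 13
68 = 5×13 + 3
13 = 4×3 + 1
3 = 3×1 + 0
gcd = 1, so the inverse exists. Back-substitute:
1 = 13 − 4·3
1 = −4·68 + 21·13
1 = 21·149 − 46·68
1 = −46·664 + 205·149
1 = 205·2141 − 661·664
So 664·(-661) ≡ 1 (mod 2141), and -661 ≡ 1480 (mod 2141).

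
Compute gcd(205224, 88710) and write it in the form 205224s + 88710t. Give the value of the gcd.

6

Repeated division:
205224 = 2×88710 + 27804
88710 = 3×27804 + 5298
27804 = 5×5298 + 1314
5298 = 4×1314 + 42
1314 = 31×42 + 12
42 = 3×12 + 6
12 = 2×6 + 0
gcd(205224, 88710) = 6.
Working backward:
6 = 42 − 3·12
6 = −3·1314 + 94·42
6 = 94·5298 − 379·1314
6 = −379·27804 + 1989·5298
6 = 1989·88710 − 6346·27804
6 = −6346·205224 + 14681·88710
So 6 = (-6346)·205224 + (14681)·88710.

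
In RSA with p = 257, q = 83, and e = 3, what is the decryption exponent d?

φ(n) = (p−1)(q−1) = 256·82 = 20992.
Need d with 3·d ≡ 1 (mod 20992). Apply the extended Euclidean algorithm:
20992 = 6997*3 + 1
3 = 3*1 + 0
Back-substitute:
1 = 20992 − 6997·3
So 3·(-6997) ≡ 1 (mod 20992), hence d ≡ -6997 ≡ 13995 (mod 20992).

13995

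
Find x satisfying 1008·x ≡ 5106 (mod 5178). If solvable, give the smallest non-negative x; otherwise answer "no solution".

First find gcd(1008, 5178):
5178 = 5*1008 + 138
1008 = 7*138 + 42
138 = 3*42 + 12
42 = 3*12 + 6
12 = 2*6 + 0
gcd = 6 and 6 | 5106, so solutions exist. Divide through by 6: 168x ≡ 851 (mod 863).
Now find 168⁻¹ mod 863:
863 = 5·168 + 23
168 = 7·23 + 7
23 = 3·7 + 2
7 = 3·2 + 1
2 = 2·1 + 0
Back-substitute:
1 = 7 − 3·2
1 = −3·23 + 10·7
1 = 10·168 − 73·23
1 = −73·863 + 375·168
So 168⁻¹ ≡ 375 (mod 863).
Then x ≡ 375·851 ≡ 678 (mod 863); the smallest non-negative solution is x = 678.

678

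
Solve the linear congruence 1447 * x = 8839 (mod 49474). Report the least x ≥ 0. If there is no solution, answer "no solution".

29205

First find gcd(1447, 49474):
49474 = 34·1447 + 276
1447 = 5·276 + 67
276 = 4·67 + 8
67 = 8·8 + 3
8 = 2·3 + 2
3 = 1·2 + 1
2 = 2·1 + 0
gcd = 1, so a unique solution mod 49474 exists.
Back-substitute for the Bézout coefficients:
1 = 3 − 2
1 = −8 + 3·3
1 = 3·67 − 25·8
1 = −25·276 + 103·67
1 = 103·1447 − 540·276
1 = −540·49474 + 18463·1447
So 1447·(18463) ≡ 1 (mod 49474), giving 1447⁻¹ ≡ 18463.
x ≡ 1447⁻¹·8839 ≡ 18463·8839 ≡ 29205 (mod 49474).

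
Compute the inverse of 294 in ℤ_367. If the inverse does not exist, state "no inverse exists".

Run Euclid on (367, 294):
367 = 1×294 + 73
294 = 4×73 + 2
73 = 36×2 + 1
2 = 2×1 + 0
The gcd is 1. Working backward:
1 = 73 − 36·2
1 = −36·294 + 145·73
1 = 145·367 − 181·294
Hence 294⁻¹ ≡ -181 ≡ 186 (mod 367).

186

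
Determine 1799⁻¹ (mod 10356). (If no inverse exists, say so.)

Extended Euclidean algorithm:
10356 = 5·1799 + 1361
1799 = 1·1361 + 438
1361 = 3·438 + 47
438 = 9·47 + 15
47 = 3·15 + 2
15 = 7·2 + 1
2 = 2·1 + 0
The gcd is 1. Working backward:
1 = 15 − 7·2
1 = −7·47 + 22·15
1 = 22·438 − 205·47
1 = −205·1361 + 637·438
1 = 637·1799 − 842·1361
1 = −842·10356 + 4847·1799
So 1799·4847 ≡ 1 (mod 10356).

4847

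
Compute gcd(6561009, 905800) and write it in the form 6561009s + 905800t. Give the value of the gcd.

7

Repeated division:
6561009 = 7×905800 + 220409
905800 = 4×220409 + 24164
220409 = 9×24164 + 2933
24164 = 8×2933 + 700
2933 = 4×700 + 133
700 = 5×133 + 35
133 = 3×35 + 28
35 = 1×28 + 7
28 = 4×7 + 0
gcd(6561009, 905800) = 7.
Working backward:
7 = 35 − 28
7 = −133 + 4·35
7 = 4·700 − 21·133
7 = −21·2933 + 88·700
7 = 88·24164 − 725·2933
7 = −725·220409 + 6613·24164
7 = 6613·905800 − 27177·220409
7 = −27177·6561009 + 196852·905800
So 7 = (-27177)·6561009 + (196852)·905800.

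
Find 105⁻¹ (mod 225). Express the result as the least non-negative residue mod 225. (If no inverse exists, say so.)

no inverse exists

Euclidean algorithm on 225, 105:
225 = 2*105 + 15
105 = 7*15 + 0
The gcd is 15, not 1, hence no inverse exists.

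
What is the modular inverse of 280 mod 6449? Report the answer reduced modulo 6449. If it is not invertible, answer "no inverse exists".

714

Apply the Euclidean algorithm to 6449 and 280:
6449 = 23×280 + 9
280 = 31×9 + 1
9 = 9×1 + 0
Since gcd(280, 6449) = 1, back-substitute to write 1 as a combination:
1 = 280 − 31·9
1 = −31·6449 + 714·280
So 280·714 ≡ 1 (mod 6449).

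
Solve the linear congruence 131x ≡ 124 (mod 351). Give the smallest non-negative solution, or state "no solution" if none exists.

293

First find gcd(131, 351):
351 = 2×131 + 89
131 = 1×89 + 42
89 = 2×42 + 5
42 = 8×5 + 2
5 = 2×2 + 1
2 = 2×1 + 0
gcd = 1, so a unique solution mod 351 exists.
Back-substitute for the Bézout coefficients:
1 = 5 − 2·2
1 = −2·42 + 17·5
1 = 17·89 − 36·42
1 = −36·131 + 53·89
1 = 53·351 − 142·131
So 131·(-142) ≡ 1 (mod 351), giving 131⁻¹ ≡ 209.
x ≡ 131⁻¹·124 ≡ 209·124 ≡ 293 (mod 351).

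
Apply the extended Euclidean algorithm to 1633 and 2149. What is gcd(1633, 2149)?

Euclidean algorithm:
2149 = 1×1633 + 516
1633 = 3×516 + 85
516 = 6×85 + 6
85 = 14×6 + 1
6 = 6×1 + 0
gcd(1633, 2149) = 1.
Back-substituting:
1 = 85 − 14·6
1 = −14·516 + 85·85
1 = 85·1633 − 269·516
1 = −269·2149 + 354·1633
So 1 = (-269)·2149 + (354)·1633.

1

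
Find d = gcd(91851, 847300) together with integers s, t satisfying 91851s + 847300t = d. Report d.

Repeated division:
847300 = 9*91851 + 20641
91851 = 4*20641 + 9287
20641 = 2*9287 + 2067
9287 = 4*2067 + 1019
2067 = 2*1019 + 29
1019 = 35*29 + 4
29 = 7*4 + 1
4 = 4*1 + 0
gcd(91851, 847300) = 1.
Express as a combination:
1 = 29 − 7·4
1 = −7·1019 + 246·29
1 = 246·2067 − 499·1019
1 = −499·9287 + 2242·2067
1 = 2242·20641 − 4983·9287
1 = −4983·91851 + 22174·20641
1 = 22174·847300 − 204549·91851
So 1 = (22174)·847300 + (-204549)·91851.

1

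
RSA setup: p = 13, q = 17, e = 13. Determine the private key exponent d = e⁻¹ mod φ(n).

φ(n) = (p−1)(q−1) = 12·16 = 192.
Need d with 13·d ≡ 1 (mod 192). Apply the extended Euclidean algorithm:
192 = 14×13 + 10
13 = 1×10 + 3
10 = 3×3 + 1
3 = 3×1 + 0
Back-substitute:
1 = 10 − 3·3
1 = −3·13 + 4·10
1 = 4·192 − 59·13
So 13·(-59) ≡ 1 (mod 192), hence d ≡ -59 ≡ 133 (mod 192).

133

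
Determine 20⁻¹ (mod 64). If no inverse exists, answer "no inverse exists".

no inverse exists

Euclidean algorithm on 64, 20:
64 = 3·20 + 4
20 = 5·4 + 0
Since gcd = 4 > 1, 20 is not a unit mod 64.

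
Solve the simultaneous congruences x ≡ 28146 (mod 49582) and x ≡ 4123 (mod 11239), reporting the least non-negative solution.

131916266

Write x = 28146 + 49582·k. Then 49582·k ≡ 4123 − 28146 ≡ 9694 (mod 11239).
Need 49582⁻¹ mod 11239. Extended Euclid on (11239, 4626):
11239 = 2×4626 + 1987
4626 = 2×1987 + 652
1987 = 3×652 + 31
652 = 21×31 + 1
31 = 31×1 + 0
Back-substitute:
1 = 652 − 21·31
1 = −21·1987 + 64·652
1 = 64·4626 − 149·1987
1 = −149·11239 + 362·4626
49582⁻¹ ≡ 362 (mod 11239), so k ≡ 362·9694 ≡ 2660 (mod 11239).
x = 28146 + 49582·2660 = 131916266.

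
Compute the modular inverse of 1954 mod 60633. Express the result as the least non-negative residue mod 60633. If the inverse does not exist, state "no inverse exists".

17470

Extended Euclidean algorithm:
60633 = 31*1954 + 59
1954 = 33*59 + 7
59 = 8*7 + 3
7 = 2*3 + 1
3 = 3*1 + 0
The gcd is 1. Working backward:
1 = 7 − 2·3
1 = −2·59 + 17·7
1 = 17·1954 − 563·59
1 = −563·60633 + 17470·1954
So 1954·17470 ≡ 1 (mod 60633).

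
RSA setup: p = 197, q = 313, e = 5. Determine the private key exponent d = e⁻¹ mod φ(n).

24461

φ(n) = (p−1)(q−1) = 196·312 = 61152.
Need d with 5·d ≡ 1 (mod 61152). Apply the extended Euclidean algorithm:
61152 = 12230·5 + 2
5 = 2·2 + 1
2 = 2·1 + 0
Back-substitute:
1 = 5 − 2·2
1 = −2·61152 + 24461·5
So 5·24461 ≡ 1 (mod 61152), hence d = 24461.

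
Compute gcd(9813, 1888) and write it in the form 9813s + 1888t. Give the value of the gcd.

Apply Euclid's algorithm to 9813 and 1888:
9813 = 5*1888 + 373
1888 = 5*373 + 23
373 = 16*23 + 5
23 = 4*5 + 3
5 = 1*3 + 2
3 = 1*2 + 1
2 = 2*1 + 0
gcd(9813, 1888) = 1.
Express as a combination:
1 = 3 − 2
1 = −5 + 2·3
1 = 2·23 − 9·5
1 = −9·373 + 146·23
1 = 146·1888 − 739·373
1 = −739·9813 + 3841·1888
So 1 = (-739)·9813 + (3841)·1888.

1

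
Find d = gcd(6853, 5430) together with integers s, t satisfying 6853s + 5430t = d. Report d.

Repeated division:
6853 = 1×5430 + 1423
5430 = 3×1423 + 1161
1423 = 1×1161 + 262
1161 = 4×262 + 113
262 = 2×113 + 36
113 = 3×36 + 5
36 = 7×5 + 1
5 = 5×1 + 0
gcd(6853, 5430) = 1.
Back-substituting:
1 = 36 − 7·5
1 = −7·113 + 22·36
1 = 22·262 − 51·113
1 = −51·1161 + 226·262
1 = 226·1423 − 277·1161
1 = −277·5430 + 1057·1423
1 = 1057·6853 − 1334·5430
So 1 = (1057)·6853 + (-1334)·5430.

1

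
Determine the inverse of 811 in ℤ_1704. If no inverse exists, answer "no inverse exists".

gcd(1704, 811) by repeated division:
1704 = 2·811 + 82
811 = 9·82 + 73
82 = 1·73 + 9
73 = 8·9 + 1
9 = 9·1 + 0
gcd = 1, so the inverse exists. Back-substitute:
1 = 73 − 8·9
1 = −8·82 + 9·73
1 = 9·811 − 89·82
1 = −89·1704 + 187·811
So 811·187 ≡ 1 (mod 1704).

187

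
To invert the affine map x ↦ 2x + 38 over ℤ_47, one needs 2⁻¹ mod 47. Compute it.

24

Extended Euclidean algorithm:
47 = 23×2 + 1
2 = 2×1 + 0
Since gcd(2, 47) = 1, back-substitute to write 1 as a combination:
1 = 47 − 23·2
So 2·(-23) ≡ 1 (mod 47), and -23 ≡ 24 (mod 47).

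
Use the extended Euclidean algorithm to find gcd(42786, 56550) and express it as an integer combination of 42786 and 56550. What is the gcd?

6

Repeated division:
56550 = 1×42786 + 13764
42786 = 3×13764 + 1494
13764 = 9×1494 + 318
1494 = 4×318 + 222
318 = 1×222 + 96
222 = 2×96 + 30
96 = 3×30 + 6
30 = 5×6 + 0
gcd(42786, 56550) = 6.
Back-substituting:
6 = 96 − 3·30
6 = −3·222 + 7·96
6 = 7·318 − 10·222
6 = −10·1494 + 47·318
6 = 47·13764 − 433·1494
6 = −433·42786 + 1346·13764
6 = 1346·56550 − 1779·42786
So 6 = (1346)·56550 + (-1779)·42786.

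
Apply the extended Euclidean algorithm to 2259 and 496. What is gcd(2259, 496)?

1

Repeated division:
2259 = 4·496 + 275
496 = 1·275 + 221
275 = 1·221 + 54
221 = 4·54 + 5
54 = 10·5 + 4
5 = 1·4 + 1
4 = 4·1 + 0
gcd(2259, 496) = 1.
Express as a combination:
1 = 5 − 4
1 = −54 + 11·5
1 = 11·221 − 45·54
1 = −45·275 + 56·221
1 = 56·496 − 101·275
1 = −101·2259 + 460·496
So 1 = (-101)·2259 + (460)·496.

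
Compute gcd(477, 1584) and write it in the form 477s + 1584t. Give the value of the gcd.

9

Apply Euclid's algorithm to 1584 and 477:
1584 = 3×477 + 153
477 = 3×153 + 18
153 = 8×18 + 9
18 = 2×9 + 0
gcd(477, 1584) = 9.
Back-substituting:
9 = 153 − 8·18
9 = −8·477 + 25·153
9 = 25·1584 − 83·477
So 9 = (25)·1584 + (-83)·477.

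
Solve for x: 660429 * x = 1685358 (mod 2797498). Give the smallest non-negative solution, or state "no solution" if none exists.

no solution

gcd(660429, 2797498):
2797498 = 4*660429 + 155782
660429 = 4*155782 + 37301
155782 = 4*37301 + 6578
37301 = 5*6578 + 4411
6578 = 1*4411 + 2167
4411 = 2*2167 + 77
2167 = 28*77 + 11
77 = 7*11 + 0
gcd = 11, but 11 ∤ 1685358, so the congruence has no solution.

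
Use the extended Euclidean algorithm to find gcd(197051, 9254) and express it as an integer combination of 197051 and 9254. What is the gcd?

1

Repeated division:
197051 = 21×9254 + 2717
9254 = 3×2717 + 1103
2717 = 2×1103 + 511
1103 = 2×511 + 81
511 = 6×81 + 25
81 = 3×25 + 6
25 = 4×6 + 1
6 = 6×1 + 0
gcd(197051, 9254) = 1.
Express as a combination:
1 = 25 − 4·6
1 = −4·81 + 13·25
1 = 13·511 − 82·81
1 = −82·1103 + 177·511
1 = 177·2717 − 436·1103
1 = −436·9254 + 1485·2717
1 = 1485·197051 − 31621·9254
So 1 = (1485)·197051 + (-31621)·9254.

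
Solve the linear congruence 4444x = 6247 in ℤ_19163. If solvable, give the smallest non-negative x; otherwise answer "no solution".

14710

First find gcd(4444, 19163):
19163 = 4×4444 + 1387
4444 = 3×1387 + 283
1387 = 4×283 + 255
283 = 1×255 + 28
255 = 9×28 + 3
28 = 9×3 + 1
3 = 3×1 + 0
gcd = 1, so a unique solution mod 19163 exists.
Back-substitute for the Bézout coefficients:
1 = 28 − 9·3
1 = −9·255 + 82·28
1 = 82·283 − 91·255
1 = −91·1387 + 446·283
1 = 446·4444 − 1429·1387
1 = −1429·19163 + 6162·4444
So 4444·(6162) ≡ 1 (mod 19163), giving 4444⁻¹ ≡ 6162.
x ≡ 4444⁻¹·6247 ≡ 6162·6247 ≡ 14710 (mod 19163).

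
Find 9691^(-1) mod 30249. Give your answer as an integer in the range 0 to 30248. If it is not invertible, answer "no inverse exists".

4810

Run Euclid on (30249, 9691):
30249 = 3*9691 + 1176
9691 = 8*1176 + 283
1176 = 4*283 + 44
283 = 6*44 + 19
44 = 2*19 + 6
19 = 3*6 + 1
6 = 6*1 + 0
gcd = 1, so the inverse exists. Back-substitute:
1 = 19 − 3·6
1 = −3·44 + 7·19
1 = 7·283 − 45·44
1 = −45·1176 + 187·283
1 = 187·9691 − 1541·1176
1 = −1541·30249 + 4810·9691
So 9691·4810 ≡ 1 (mod 30249).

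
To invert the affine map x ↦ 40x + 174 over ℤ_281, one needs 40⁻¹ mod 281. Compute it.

274

Run Euclid on (281, 40):
281 = 7×40 + 1
40 = 40×1 + 0
gcd = 1, so the inverse exists. Back-substitute:
1 = 281 − 7·40
Thus 40·(-7) ≡ 1 (mod 281); reducing, -7 mod 281 = 274.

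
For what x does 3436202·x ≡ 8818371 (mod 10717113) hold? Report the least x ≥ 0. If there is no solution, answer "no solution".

gcd(3436202, 10717113):
10717113 = 3*3436202 + 408507
3436202 = 8*408507 + 168146
408507 = 2*168146 + 72215
168146 = 2*72215 + 23716
72215 = 3*23716 + 1067
23716 = 22*1067 + 242
1067 = 4*242 + 99
242 = 2*99 + 44
99 = 2*44 + 11
44 = 4*11 + 0
gcd = 11, but 11 ∤ 8818371, so the congruence has no solution.

no solution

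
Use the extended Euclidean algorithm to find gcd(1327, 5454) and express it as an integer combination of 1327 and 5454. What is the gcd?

1

Repeated division:
5454 = 4*1327 + 146
1327 = 9*146 + 13
146 = 11*13 + 3
13 = 4*3 + 1
3 = 3*1 + 0
gcd(1327, 5454) = 1.
Express as a combination:
1 = 13 − 4·3
1 = −4·146 + 45·13
1 = 45·1327 − 409·146
1 = −409·5454 + 1681·1327
So 1 = (-409)·5454 + (1681)·1327.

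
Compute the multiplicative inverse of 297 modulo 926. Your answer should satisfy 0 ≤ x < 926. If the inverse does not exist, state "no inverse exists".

Run Euclid on (926, 297):
926 = 3×297 + 35
297 = 8×35 + 17
35 = 2×17 + 1
17 = 17×1 + 0
Since gcd(297, 926) = 1, back-substitute to write 1 as a combination:
1 = 35 − 2·17
1 = −2·297 + 17·35
1 = 17·926 − 53·297
Hence 297⁻¹ ≡ -53 ≡ 873 (mod 926).

873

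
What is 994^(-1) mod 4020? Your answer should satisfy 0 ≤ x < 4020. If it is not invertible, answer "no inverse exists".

no inverse exists

Euclidean algorithm on 4020, 994:
4020 = 4*994 + 44
994 = 22*44 + 26
44 = 1*26 + 18
26 = 1*18 + 8
18 = 2*8 + 2
8 = 4*2 + 0
gcd(994, 4020) = 2 ≠ 1, so 994 has no multiplicative inverse modulo 4020.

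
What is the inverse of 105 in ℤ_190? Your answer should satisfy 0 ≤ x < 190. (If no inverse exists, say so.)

no inverse exists

Euclidean algorithm on 190, 105:
190 = 1×105 + 85
105 = 1×85 + 20
85 = 4×20 + 5
20 = 4×5 + 0
gcd(105, 190) = 5 ≠ 1, so 105 has no multiplicative inverse modulo 190.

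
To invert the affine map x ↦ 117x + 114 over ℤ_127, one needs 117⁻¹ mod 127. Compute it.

Run Euclid on (127, 117):
127 = 1*117 + 10
117 = 11*10 + 7
10 = 1*7 + 3
7 = 2*3 + 1
3 = 3*1 + 0
gcd = 1, so the inverse exists. Back-substitute:
1 = 7 − 2·3
1 = −2·10 + 3·7
1 = 3·117 − 35·10
1 = −35·127 + 38·117
So 117·38 ≡ 1 (mod 127).

38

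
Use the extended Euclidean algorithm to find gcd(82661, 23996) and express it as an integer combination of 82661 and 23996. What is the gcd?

1

Euclidean algorithm:
82661 = 3·23996 + 10673
23996 = 2·10673 + 2650
10673 = 4·2650 + 73
2650 = 36·73 + 22
73 = 3·22 + 7
22 = 3·7 + 1
7 = 7·1 + 0
gcd(82661, 23996) = 1.
Back-substituting:
1 = 22 − 3·7
1 = −3·73 + 10·22
1 = 10·2650 − 363·73
1 = −363·10673 + 1462·2650
1 = 1462·23996 − 3287·10673
1 = −3287·82661 + 11323·23996
So 1 = (-3287)·82661 + (11323)·23996.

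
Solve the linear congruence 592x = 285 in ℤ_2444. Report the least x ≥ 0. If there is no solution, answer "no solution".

gcd(592, 2444):
2444 = 4*592 + 76
592 = 7*76 + 60
76 = 1*60 + 16
60 = 3*16 + 12
16 = 1*12 + 4
12 = 3*4 + 0
gcd = 4, but 4 ∤ 285, so the congruence has no solution.

no solution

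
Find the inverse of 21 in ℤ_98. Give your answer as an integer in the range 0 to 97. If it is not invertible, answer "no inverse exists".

Compute gcd(21, 98):
98 = 4*21 + 14
21 = 1*14 + 7
14 = 2*7 + 0
The gcd is 7, not 1, hence no inverse exists.

no inverse exists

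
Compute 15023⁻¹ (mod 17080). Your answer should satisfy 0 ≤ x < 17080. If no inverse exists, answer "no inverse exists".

Run Euclid on (17080, 15023):
17080 = 1*15023 + 2057
15023 = 7*2057 + 624
2057 = 3*624 + 185
624 = 3*185 + 69
185 = 2*69 + 47
69 = 1*47 + 22
47 = 2*22 + 3
22 = 7*3 + 1
3 = 3*1 + 0
The gcd is 1. Working backward:
1 = 22 − 7·3
1 = −7·47 + 15·22
1 = 15·69 − 22·47
1 = −22·185 + 59·69
1 = 59·624 − 199·185
1 = −199·2057 + 656·624
1 = 656·15023 − 4791·2057
1 = −4791·17080 + 5447·15023
So 15023·5447 ≡ 1 (mod 17080).

5447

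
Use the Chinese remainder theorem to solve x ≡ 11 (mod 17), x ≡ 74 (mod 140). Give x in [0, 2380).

Write x = 11 + 17·k. Then 17·k ≡ 74 − 11 ≡ 63 (mod 140).
Need 17⁻¹ mod 140. Extended Euclid on (140, 17):
140 = 8*17 + 4
17 = 4*4 + 1
4 = 4*1 + 0
Back-substitute:
1 = 17 − 4·4
1 = −4·140 + 33·17
17⁻¹ ≡ 33 (mod 140), so k ≡ 33·63 ≡ 119 (mod 140).
x = 11 + 17·119 = 2034.

2034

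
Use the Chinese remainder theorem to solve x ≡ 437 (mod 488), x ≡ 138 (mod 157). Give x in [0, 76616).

Write x = 437 + 488·k. Then 488·k ≡ 138 − 437 ≡ 15 (mod 157).
Need 488⁻¹ mod 157. Extended Euclid on (157, 17):
157 = 9×17 + 4
17 = 4×4 + 1
4 = 4×1 + 0
Back-substitute:
1 = 17 − 4·4
1 = −4·157 + 37·17
488⁻¹ ≡ 37 (mod 157), so k ≡ 37·15 ≡ 84 (mod 157).
x = 437 + 488·84 = 41429.

41429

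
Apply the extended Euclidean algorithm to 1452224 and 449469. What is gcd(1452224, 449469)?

1

Apply Euclid's algorithm to 1452224 and 449469:
1452224 = 3·449469 + 103817
449469 = 4·103817 + 34201
103817 = 3·34201 + 1214
34201 = 28·1214 + 209
1214 = 5·209 + 169
209 = 1·169 + 40
169 = 4·40 + 9
40 = 4·9 + 4
9 = 2·4 + 1
4 = 4·1 + 0
gcd(1452224, 449469) = 1.
Back-substituting:
1 = 9 − 2·4
1 = −2·40 + 9·9
1 = 9·169 − 38·40
1 = −38·209 + 47·169
1 = 47·1214 − 273·209
1 = −273·34201 + 7691·1214
1 = 7691·103817 − 23346·34201
1 = −23346·449469 + 101075·103817
1 = 101075·1452224 − 326571·449469
So 1 = (101075)·1452224 + (-326571)·449469.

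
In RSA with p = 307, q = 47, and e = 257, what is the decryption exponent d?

φ(n) = (p−1)(q−1) = 306·46 = 14076.
Need d with 257·d ≡ 1 (mod 14076). Apply the extended Euclidean algorithm:
14076 = 54·257 + 198
257 = 1·198 + 59
198 = 3·59 + 21
59 = 2·21 + 17
21 = 1·17 + 4
17 = 4·4 + 1
4 = 4·1 + 0
Back-substitute:
1 = 17 − 4·4
1 = −4·21 + 5·17
1 = 5·59 − 14·21
1 = −14·198 + 47·59
1 = 47·257 − 61·198
1 = −61·14076 + 3341·257
So 257·3341 ≡ 1 (mod 14076), hence d = 3341.

3341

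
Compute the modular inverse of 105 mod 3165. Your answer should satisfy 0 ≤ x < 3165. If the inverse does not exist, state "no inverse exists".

Compute gcd(105, 3165):
3165 = 30*105 + 15
105 = 7*15 + 0
gcd(105, 3165) = 15 ≠ 1, so 105 has no multiplicative inverse modulo 3165.

no inverse exists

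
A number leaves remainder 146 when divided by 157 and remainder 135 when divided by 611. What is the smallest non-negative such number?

Write x = 146 + 157·k. Then 157·k ≡ 135 − 146 ≡ 600 (mod 611).
Need 157⁻¹ mod 611. Extended Euclid on (611, 157):
611 = 3*157 + 140
157 = 1*140 + 17
140 = 8*17 + 4
17 = 4*4 + 1
4 = 4*1 + 0
Back-substitute:
1 = 17 − 4·4
1 = −4·140 + 33·17
1 = 33·157 − 37·140
1 = −37·611 + 144·157
157⁻¹ ≡ 144 (mod 611), so k ≡ 144·600 ≡ 249 (mod 611).
x = 146 + 157·249 = 39239.

39239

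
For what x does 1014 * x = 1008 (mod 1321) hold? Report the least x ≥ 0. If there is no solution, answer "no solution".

853

First find gcd(1014, 1321):
1321 = 1*1014 + 307
1014 = 3*307 + 93
307 = 3*93 + 28
93 = 3*28 + 9
28 = 3*9 + 1
9 = 9*1 + 0
gcd = 1, so a unique solution mod 1321 exists.
Back-substitute for the Bézout coefficients:
1 = 28 − 3·9
1 = −3·93 + 10·28
1 = 10·307 − 33·93
1 = −33·1014 + 109·307
1 = 109·1321 − 142·1014
So 1014·(-142) ≡ 1 (mod 1321), giving 1014⁻¹ ≡ 1179.
x ≡ 1014⁻¹·1008 ≡ 1179·1008 ≡ 853 (mod 1321).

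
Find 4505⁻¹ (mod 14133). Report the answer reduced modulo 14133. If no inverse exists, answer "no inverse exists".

10817

Apply the Euclidean algorithm to 14133 and 4505:
14133 = 3×4505 + 618
4505 = 7×618 + 179
618 = 3×179 + 81
179 = 2×81 + 17
81 = 4×17 + 13
17 = 1×13 + 4
13 = 3×4 + 1
4 = 4×1 + 0
Since gcd(4505, 14133) = 1, back-substitute to write 1 as a combination:
1 = 13 − 3·4
1 = −3·17 + 4·13
1 = 4·81 − 19·17
1 = −19·179 + 42·81
1 = 42·618 − 145·179
1 = −145·4505 + 1057·618
1 = 1057·14133 − 3316·4505
So 4505·(-3316) ≡ 1 (mod 14133), and -3316 ≡ 10817 (mod 14133).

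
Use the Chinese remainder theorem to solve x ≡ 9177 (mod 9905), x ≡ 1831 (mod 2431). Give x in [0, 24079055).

405377

Write x = 9177 + 9905·k. Then 9905·k ≡ 1831 − 9177 ≡ 2378 (mod 2431).
Need 9905⁻¹ mod 2431. Extended Euclid on (2431, 181):
2431 = 13×181 + 78
181 = 2×78 + 25
78 = 3×25 + 3
25 = 8×3 + 1
3 = 3×1 + 0
Back-substitute:
1 = 25 − 8·3
1 = −8·78 + 25·25
1 = 25·181 − 58·78
1 = −58·2431 + 779·181
9905⁻¹ ≡ 779 (mod 2431), so k ≡ 779·2378 ≡ 40 (mod 2431).
x = 9177 + 9905·40 = 405377.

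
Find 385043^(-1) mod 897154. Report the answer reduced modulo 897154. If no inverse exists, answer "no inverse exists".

gcd(897154, 385043) by repeated division:
897154 = 2*385043 + 127068
385043 = 3*127068 + 3839
127068 = 33*3839 + 381
3839 = 10*381 + 29
381 = 13*29 + 4
29 = 7*4 + 1
4 = 4*1 + 0
The gcd is 1. Working backward:
1 = 29 − 7·4
1 = −7·381 + 92·29
1 = 92·3839 − 927·381
1 = −927·127068 + 30683·3839
1 = 30683·385043 − 92976·127068
1 = −92976·897154 + 216635·385043
So 385043·216635 ≡ 1 (mod 897154).

216635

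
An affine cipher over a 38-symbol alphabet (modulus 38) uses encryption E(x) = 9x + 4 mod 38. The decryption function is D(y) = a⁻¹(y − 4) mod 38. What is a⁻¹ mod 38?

Run Euclid on (38, 9):
38 = 4·9 + 2
9 = 4·2 + 1
2 = 2·1 + 0
Since gcd(9, 38) = 1, back-substitute to write 1 as a combination:
1 = 9 − 4·2
1 = −4·38 + 17·9
So 9·17 ≡ 1 (mod 38).

17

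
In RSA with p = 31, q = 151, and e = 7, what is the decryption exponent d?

643

φ(n) = (p−1)(q−1) = 30·150 = 4500.
Need d with 7·d ≡ 1 (mod 4500). Apply the extended Euclidean algorithm:
4500 = 642*7 + 6
7 = 1*6 + 1
6 = 6*1 + 0
Back-substitute:
1 = 7 − 6
1 = −4500 + 643·7
So 7·643 ≡ 1 (mod 4500), hence d = 643.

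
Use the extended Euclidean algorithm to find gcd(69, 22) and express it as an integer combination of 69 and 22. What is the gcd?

1

Repeated division:
69 = 3·22 + 3
22 = 7·3 + 1
3 = 3·1 + 0
gcd(69, 22) = 1.
Express as a combination:
1 = 22 − 7·3
1 = −7·69 + 22·22
So 1 = (-7)·69 + (22)·22.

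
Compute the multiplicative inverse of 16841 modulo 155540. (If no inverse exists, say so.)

Compute gcd(16841, 155540):
155540 = 9·16841 + 3971
16841 = 4·3971 + 957
3971 = 4·957 + 143
957 = 6·143 + 99
143 = 1·99 + 44
99 = 2·44 + 11
44 = 4·11 + 0
gcd(16841, 155540) = 11 ≠ 1, so 16841 has no multiplicative inverse modulo 155540.

no inverse exists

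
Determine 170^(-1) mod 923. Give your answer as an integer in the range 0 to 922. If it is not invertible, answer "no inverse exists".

885

Extended Euclidean algorithm:
923 = 5*170 + 73
170 = 2*73 + 24
73 = 3*24 + 1
24 = 24*1 + 0
Since gcd(170, 923) = 1, back-substitute to write 1 as a combination:
1 = 73 − 3·24
1 = −3·170 + 7·73
1 = 7·923 − 38·170
Hence 170⁻¹ ≡ -38 ≡ 885 (mod 923).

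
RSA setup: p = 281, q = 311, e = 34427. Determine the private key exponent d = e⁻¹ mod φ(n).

φ(n) = (p−1)(q−1) = 280·310 = 86800.
Need d with 34427·d ≡ 1 (mod 86800). Apply the extended Euclidean algorithm:
86800 = 2×34427 + 17946
34427 = 1×17946 + 16481
17946 = 1×16481 + 1465
16481 = 11×1465 + 366
1465 = 4×366 + 1
366 = 366×1 + 0
Back-substitute:
1 = 1465 − 4·366
1 = −4·16481 + 45·1465
1 = 45·17946 − 49·16481
1 = −49·34427 + 94·17946
1 = 94·86800 − 237·34427
So 34427·(-237) ≡ 1 (mod 86800), hence d ≡ -237 ≡ 86563 (mod 86800).

86563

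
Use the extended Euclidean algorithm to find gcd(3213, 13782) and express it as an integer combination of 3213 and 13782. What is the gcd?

Repeated division:
13782 = 4·3213 + 930
3213 = 3·930 + 423
930 = 2·423 + 84
423 = 5·84 + 3
84 = 28·3 + 0
gcd(3213, 13782) = 3.
Working backward:
3 = 423 − 5·84
3 = −5·930 + 11·423
3 = 11·3213 − 38·930
3 = −38·13782 + 163·3213
So 3 = (-38)·13782 + (163)·3213.

3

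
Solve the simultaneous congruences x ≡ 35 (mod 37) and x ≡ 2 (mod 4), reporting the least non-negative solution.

146

Write x = 35 + 37·k. Then 37·k ≡ 2 − 35 ≡ 3 (mod 4).
Need 37⁻¹ mod 4. Extended Euclid on (4, 1):
4 = 4*1 + 0
37⁻¹ ≡ 1 (mod 4), so k ≡ 1·3 ≡ 3 (mod 4).
x = 35 + 37·3 = 146.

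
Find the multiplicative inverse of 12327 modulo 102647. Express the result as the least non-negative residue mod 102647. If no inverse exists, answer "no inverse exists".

Extended Euclidean algorithm:
102647 = 8*12327 + 4031
12327 = 3*4031 + 234
4031 = 17*234 + 53
234 = 4*53 + 22
53 = 2*22 + 9
22 = 2*9 + 4
9 = 2*4 + 1
4 = 4*1 + 0
gcd = 1, so the inverse exists. Back-substitute:
1 = 9 − 2·4
1 = −2·22 + 5·9
1 = 5·53 − 12·22
1 = −12·234 + 53·53
1 = 53·4031 − 913·234
1 = −913·12327 + 2792·4031
1 = 2792·102647 − 23249·12327
So 12327·(-23249) ≡ 1 (mod 102647), and -23249 ≡ 79398 (mod 102647).

79398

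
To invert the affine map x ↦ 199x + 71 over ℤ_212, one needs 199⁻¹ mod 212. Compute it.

gcd(212, 199) by repeated division:
212 = 1*199 + 13
199 = 15*13 + 4
13 = 3*4 + 1
4 = 4*1 + 0
The gcd is 1. Working backward:
1 = 13 − 3·4
1 = −3·199 + 46·13
1 = 46·212 − 49·199
So 199·(-49) ≡ 1 (mod 212), and -49 ≡ 163 (mod 212).

163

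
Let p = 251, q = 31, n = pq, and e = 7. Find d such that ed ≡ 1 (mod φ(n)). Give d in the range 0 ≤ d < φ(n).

2143

φ(n) = (p−1)(q−1) = 250·30 = 7500.
Need d with 7·d ≡ 1 (mod 7500). Apply the extended Euclidean algorithm:
7500 = 1071·7 + 3
7 = 2·3 + 1
3 = 3·1 + 0
Back-substitute:
1 = 7 − 2·3
1 = −2·7500 + 2143·7
So 7·2143 ≡ 1 (mod 7500), hence d = 2143.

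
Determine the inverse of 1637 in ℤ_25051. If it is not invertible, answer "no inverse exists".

12778

Run Euclid on (25051, 1637):
25051 = 15·1637 + 496
1637 = 3·496 + 149
496 = 3·149 + 49
149 = 3·49 + 2
49 = 24·2 + 1
2 = 2·1 + 0
gcd = 1, so the inverse exists. Back-substitute:
1 = 49 − 24·2
1 = −24·149 + 73·49
1 = 73·496 − 243·149
1 = −243·1637 + 802·496
1 = 802·25051 − 12273·1637
Thus 1637·(-12273) ≡ 1 (mod 25051); reducing, -12273 mod 25051 = 12778.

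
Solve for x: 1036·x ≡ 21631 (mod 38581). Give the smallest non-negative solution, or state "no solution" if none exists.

First find gcd(1036, 38581):
38581 = 37·1036 + 249
1036 = 4·249 + 40
249 = 6·40 + 9
40 = 4·9 + 4
9 = 2·4 + 1
4 = 4·1 + 0
gcd = 1, so a unique solution mod 38581 exists.
Back-substitute for the Bézout coefficients:
1 = 9 − 2·4
1 = −2·40 + 9·9
1 = 9·249 − 56·40
1 = −56·1036 + 233·249
1 = 233·38581 − 8677·1036
So 1036·(-8677) ≡ 1 (mod 38581), giving 1036⁻¹ ≡ 29904.
x ≡ 1036⁻¹·21631 ≡ 29904·21631 ≡ 4378 (mod 38581).

4378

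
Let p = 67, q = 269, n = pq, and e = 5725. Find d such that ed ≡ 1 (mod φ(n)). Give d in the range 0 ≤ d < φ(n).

8413

φ(n) = (p−1)(q−1) = 66·268 = 17688.
Need d with 5725·d ≡ 1 (mod 17688). Apply the extended Euclidean algorithm:
17688 = 3*5725 + 513
5725 = 11*513 + 82
513 = 6*82 + 21
82 = 3*21 + 19
21 = 1*19 + 2
19 = 9*2 + 1
2 = 2*1 + 0
Back-substitute:
1 = 19 − 9·2
1 = −9·21 + 10·19
1 = 10·82 − 39·21
1 = −39·513 + 244·82
1 = 244·5725 − 2723·513
1 = −2723·17688 + 8413·5725
So 5725·8413 ≡ 1 (mod 17688), hence d = 8413.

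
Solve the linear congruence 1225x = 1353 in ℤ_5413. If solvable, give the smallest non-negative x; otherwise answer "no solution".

First find gcd(1225, 5413):
5413 = 4*1225 + 513
1225 = 2*513 + 199
513 = 2*199 + 115
199 = 1*115 + 84
115 = 1*84 + 31
84 = 2*31 + 22
31 = 1*22 + 9
22 = 2*9 + 4
9 = 2*4 + 1
4 = 4*1 + 0
gcd = 1, so a unique solution mod 5413 exists.
Back-substitute for the Bézout coefficients:
1 = 9 − 2·4
1 = −2·22 + 5·9
1 = 5·31 − 7·22
1 = −7·84 + 19·31
1 = 19·115 − 26·84
1 = −26·199 + 45·115
1 = 45·513 − 116·199
1 = −116·1225 + 277·513
1 = 277·5413 − 1224·1225
So 1225·(-1224) ≡ 1 (mod 5413), giving 1225⁻¹ ≡ 4189.
x ≡ 1225⁻¹·1353 ≡ 4189·1353 ≡ 306 (mod 5413).

306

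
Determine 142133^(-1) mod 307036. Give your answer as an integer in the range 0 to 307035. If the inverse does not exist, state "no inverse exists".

Extended Euclidean algorithm:
307036 = 2×142133 + 22770
142133 = 6×22770 + 5513
22770 = 4×5513 + 718
5513 = 7×718 + 487
718 = 1×487 + 231
487 = 2×231 + 25
231 = 9×25 + 6
25 = 4×6 + 1
6 = 6×1 + 0
The gcd is 1. Working backward:
1 = 25 − 4·6
1 = −4·231 + 37·25
1 = 37·487 − 78·231
1 = −78·718 + 115·487
1 = 115·5513 − 883·718
1 = −883·22770 + 3647·5513
1 = 3647·142133 − 22765·22770
1 = −22765·307036 + 49177·142133
So 142133·49177 ≡ 1 (mod 307036).

49177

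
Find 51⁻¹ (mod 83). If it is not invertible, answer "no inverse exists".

Extended Euclidean algorithm:
83 = 1·51 + 32
51 = 1·32 + 19
32 = 1·19 + 13
19 = 1·13 + 6
13 = 2·6 + 1
6 = 6·1 + 0
The gcd is 1. Working backward:
1 = 13 − 2·6
1 = −2·19 + 3·13
1 = 3·32 − 5·19
1 = −5·51 + 8·32
1 = 8·83 − 13·51
Thus 51·(-13) ≡ 1 (mod 83); reducing, -13 mod 83 = 70.

70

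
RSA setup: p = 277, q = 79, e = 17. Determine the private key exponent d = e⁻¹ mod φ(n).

17729

φ(n) = (p−1)(q−1) = 276·78 = 21528.
Need d with 17·d ≡ 1 (mod 21528). Apply the extended Euclidean algorithm:
21528 = 1266·17 + 6
17 = 2·6 + 5
6 = 1·5 + 1
5 = 5·1 + 0
Back-substitute:
1 = 6 − 5
1 = −17 + 3·6
1 = 3·21528 − 3799·17
So 17·(-3799) ≡ 1 (mod 21528), hence d ≡ -3799 ≡ 17729 (mod 21528).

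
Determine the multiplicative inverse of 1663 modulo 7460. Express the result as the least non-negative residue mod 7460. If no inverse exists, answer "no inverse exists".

Apply the Euclidean algorithm to 7460 and 1663:
7460 = 4×1663 + 808
1663 = 2×808 + 47
808 = 17×47 + 9
47 = 5×9 + 2
9 = 4×2 + 1
2 = 2×1 + 0
The gcd is 1. Working backward:
1 = 9 − 4·2
1 = −4·47 + 21·9
1 = 21·808 − 361·47
1 = −361·1663 + 743·808
1 = 743·7460 − 3333·1663
Thus 1663·(-3333) ≡ 1 (mod 7460); reducing, -3333 mod 7460 = 4127.

4127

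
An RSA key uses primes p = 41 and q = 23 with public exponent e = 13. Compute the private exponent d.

φ(n) = (p−1)(q−1) = 40·22 = 880.
Need d with 13·d ≡ 1 (mod 880). Apply the extended Euclidean algorithm:
880 = 67*13 + 9
13 = 1*9 + 4
9 = 2*4 + 1
4 = 4*1 + 0
Back-substitute:
1 = 9 − 2·4
1 = −2·13 + 3·9
1 = 3·880 − 203·13
So 13·(-203) ≡ 1 (mod 880), hence d ≡ -203 ≡ 677 (mod 880).

677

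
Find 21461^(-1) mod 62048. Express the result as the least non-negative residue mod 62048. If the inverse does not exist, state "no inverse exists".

2365

gcd(62048, 21461) by repeated division:
62048 = 2×21461 + 19126
21461 = 1×19126 + 2335
19126 = 8×2335 + 446
2335 = 5×446 + 105
446 = 4×105 + 26
105 = 4×26 + 1
26 = 26×1 + 0
Since gcd(21461, 62048) = 1, back-substitute to write 1 as a combination:
1 = 105 − 4·26
1 = −4·446 + 17·105
1 = 17·2335 − 89·446
1 = −89·19126 + 729·2335
1 = 729·21461 − 818·19126
1 = −818·62048 + 2365·21461
So 21461·2365 ≡ 1 (mod 62048).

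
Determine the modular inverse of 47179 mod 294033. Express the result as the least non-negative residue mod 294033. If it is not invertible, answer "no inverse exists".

11698

Extended Euclidean algorithm:
294033 = 6×47179 + 10959
47179 = 4×10959 + 3343
10959 = 3×3343 + 930
3343 = 3×930 + 553
930 = 1×553 + 377
553 = 1×377 + 176
377 = 2×176 + 25
176 = 7×25 + 1
25 = 25×1 + 0
Since gcd(47179, 294033) = 1, back-substitute to write 1 as a combination:
1 = 176 − 7·25
1 = −7·377 + 15·176
1 = 15·553 − 22·377
1 = −22·930 + 37·553
1 = 37·3343 − 133·930
1 = −133·10959 + 436·3343
1 = 436·47179 − 1877·10959
1 = −1877·294033 + 11698·47179
So 47179·11698 ≡ 1 (mod 294033).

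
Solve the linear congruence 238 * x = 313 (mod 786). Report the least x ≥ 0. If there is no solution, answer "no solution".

no solution

gcd(238, 786):
786 = 3·238 + 72
238 = 3·72 + 22
72 = 3·22 + 6
22 = 3·6 + 4
6 = 1·4 + 2
4 = 2·2 + 0
gcd = 2, but 2 ∤ 313, so the congruence has no solution.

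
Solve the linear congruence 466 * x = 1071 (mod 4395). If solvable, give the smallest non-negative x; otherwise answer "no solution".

First find gcd(466, 4395):
4395 = 9*466 + 201
466 = 2*201 + 64
201 = 3*64 + 9
64 = 7*9 + 1
9 = 9*1 + 0
gcd = 1, so a unique solution mod 4395 exists.
Back-substitute for the Bézout coefficients:
1 = 64 − 7·9
1 = −7·201 + 22·64
1 = 22·466 − 51·201
1 = −51·4395 + 481·466
So 466·(481) ≡ 1 (mod 4395), giving 466⁻¹ ≡ 481.
x ≡ 466⁻¹·1071 ≡ 481·1071 ≡ 936 (mod 4395).

936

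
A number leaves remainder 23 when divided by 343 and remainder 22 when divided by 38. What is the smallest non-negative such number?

Write x = 23 + 343·k. Then 343·k ≡ 22 − 23 ≡ 37 (mod 38).
Need 343⁻¹ mod 38. Extended Euclid on (38, 1):
38 = 38×1 + 0
343⁻¹ ≡ 1 (mod 38), so k ≡ 1·37 ≡ 37 (mod 38).
x = 23 + 343·37 = 12714.

12714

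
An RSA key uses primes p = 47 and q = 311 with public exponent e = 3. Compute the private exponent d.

φ(n) = (p−1)(q−1) = 46·310 = 14260.
Need d with 3·d ≡ 1 (mod 14260). Apply the extended Euclidean algorithm:
14260 = 4753·3 + 1
3 = 3·1 + 0
Back-substitute:
1 = 14260 − 4753·3
So 3·(-4753) ≡ 1 (mod 14260), hence d ≡ -4753 ≡ 9507 (mod 14260).

9507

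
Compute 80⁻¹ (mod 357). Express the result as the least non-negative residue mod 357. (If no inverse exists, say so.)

Run Euclid on (357, 80):
357 = 4×80 + 37
80 = 2×37 + 6
37 = 6×6 + 1
6 = 6×1 + 0
Since gcd(80, 357) = 1, back-substitute to write 1 as a combination:
1 = 37 − 6·6
1 = −6·80 + 13·37
1 = 13·357 − 58·80
Hence 80⁻¹ ≡ -58 ≡ 299 (mod 357).

299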